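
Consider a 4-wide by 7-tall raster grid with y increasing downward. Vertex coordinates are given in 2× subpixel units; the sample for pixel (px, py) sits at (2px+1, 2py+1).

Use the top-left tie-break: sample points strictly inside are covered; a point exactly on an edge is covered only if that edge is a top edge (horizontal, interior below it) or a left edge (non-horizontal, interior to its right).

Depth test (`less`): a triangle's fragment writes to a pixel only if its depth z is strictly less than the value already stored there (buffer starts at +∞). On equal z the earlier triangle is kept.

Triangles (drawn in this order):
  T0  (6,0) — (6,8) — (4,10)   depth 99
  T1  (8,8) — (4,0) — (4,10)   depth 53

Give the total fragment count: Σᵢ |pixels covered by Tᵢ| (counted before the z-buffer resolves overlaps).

T0:
  2·area = 16
  edge (6, 0)→(6, 8): d=(0,8) right/bottom  bias=-1
  edge (6, 8)→(4, 10): d=(-2,2) right/bottom  bias=-1
  edge (4, 10)→(6, 0): d=(2,-10) top-left  bias=+0
    (2,2)@(5, 5): e=[8,8,0] → X  [on edge]
    (3,2)@(7, 5): e=[-8,4,20] → .
    (2,3)@(5, 7): e=[8,4,4] → X
    (3,3)@(7, 7): e=[-8,0,24] → .  [on edge]
    (2,4)@(5, 9): e=[8,0,8] → .  [on edge]
    (1,5)@(3, 11): e=[24,0,-8] → .  [on edge]
    (0,6)@(1, 13): e=[40,0,-24] → .  [on edge]
  covered (2 px):
    . . . .
    . . . .
    . . X .
    . . X .
    . . . .
    . . . .
    . . . .
T1:
  2·area = 40  (B↔C swapped to make it positive)
  edge (8, 8)→(4, 10): d=(-4,2) right/bottom  bias=-1
  edge (4, 10)→(4, 0): d=(0,-10) top-left  bias=+0
  edge (4, 0)→(8, 8): d=(4,8) right/bottom  bias=-1
    (2,1)@(5, 3): e=[26,10,4] → X
    (3,1)@(7, 3): e=[22,30,-12] → .
    (2,2)@(5, 5): e=[18,10,12] → X
    (3,2)@(7, 5): e=[14,30,-4] → .
    (2,3)@(5, 7): e=[10,10,20] → X
    (3,3)@(7, 7): e=[6,30,4] → X
    (2,4)@(5, 9): e=[2,10,28] → X
    (3,4)@(7, 9): e=[-2,30,12] → .
    (2,5)@(5, 11): e=[-6,10,36] → .
  covered (5 px):
    . . . .
    . . X .
    . . X .
    . . X X
    . . X .
    . . . .
    . . . .

Final: 7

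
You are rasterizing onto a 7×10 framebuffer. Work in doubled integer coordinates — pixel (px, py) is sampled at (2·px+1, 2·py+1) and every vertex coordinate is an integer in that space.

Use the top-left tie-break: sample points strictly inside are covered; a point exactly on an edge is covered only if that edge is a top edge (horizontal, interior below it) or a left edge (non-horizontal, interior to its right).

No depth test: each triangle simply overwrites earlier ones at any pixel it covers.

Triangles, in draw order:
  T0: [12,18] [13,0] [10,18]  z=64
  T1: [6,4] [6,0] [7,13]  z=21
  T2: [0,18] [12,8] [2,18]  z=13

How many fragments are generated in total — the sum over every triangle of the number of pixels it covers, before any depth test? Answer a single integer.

T0:
  2·area = 36  (B↔C swapped to make it positive)
  edge (12, 18)→(10, 18): d=(-2,0) right/bottom  bias=-1
  edge (10, 18)→(13, 0): d=(3,-18) top-left  bias=+0
  edge (13, 0)→(12, 18): d=(-1,18) right/bottom  bias=-1
    (5,6)@(11, 13): e=[10,3,23] → █
    (6,6)@(13, 13): e=[10,39,-13] → ·
    (5,7)@(11, 15): e=[6,9,21] → █
    (6,7)@(13, 15): e=[6,45,-15] → ·
    (5,8)@(11, 17): e=[2,15,19] → █
    (6,8)@(13, 17): e=[2,51,-17] → ·
    (5,9)@(11, 19): e=[-2,21,17] → ·
  covered (3 px):
    · · · · · · ·
    · · · · · · ·
    · · · · · · ·
    · · · · · · ·
    · · · · · · ·
    · · · · · · ·
    · · · · · █ ·
    · · · · · █ ·
    · · · · · █ ·
    · · · · · · ·
T1:
  2·area = 4
  edge (6, 4)→(6, 0): d=(0,-4) top-left  bias=+0
  edge (6, 0)→(7, 13): d=(1,13) right/bottom  bias=-1
  edge (7, 13)→(6, 4): d=(-1,-9) top-left  bias=+0
    (3,6)@(7, 13): e=[4,0,0] → ·  [on edge]
  covered (0 px):
    · · · · · · ·
    · · · · · · ·
    · · · · · · ·
    · · · · · · ·
    · · · · · · ·
    · · · · · · ·
    · · · · · · ·
    · · · · · · ·
    · · · · · · ·
    · · · · · · ·
T2:
  2·area = 20
  edge (0, 18)→(12, 8): d=(12,-10) top-left  bias=+0
  edge (12, 8)→(2, 18): d=(-10,10) right/bottom  bias=-1
  edge (2, 18)→(0, 18): d=(-2,0) right/bottom  bias=-1
    (6,3)@(13, 7): e=[-2,0,22] → ·  [on edge]
    (5,4)@(11, 9): e=[2,0,18] → ·  [on edge]
    (4,5)@(9, 11): e=[6,0,14] → ·  [on edge]
    (3,6)@(7, 13): e=[10,0,10] → ·  [on edge]
    (2,7)@(5, 15): e=[14,0,6] → ·  [on edge]
    (1,8)@(3, 17): e=[18,0,2] → ·  [on edge]
    (0,9)@(1, 19): e=[22,0,-2] → ·  [on edge]
  covered (0 px):
    · · · · · · ·
    · · · · · · ·
    · · · · · · ·
    · · · · · · ·
    · · · · · · ·
    · · · · · · ·
    · · · · · · ·
    · · · · · · ·
    · · · · · · ·
    · · · · · · ·

Final: 3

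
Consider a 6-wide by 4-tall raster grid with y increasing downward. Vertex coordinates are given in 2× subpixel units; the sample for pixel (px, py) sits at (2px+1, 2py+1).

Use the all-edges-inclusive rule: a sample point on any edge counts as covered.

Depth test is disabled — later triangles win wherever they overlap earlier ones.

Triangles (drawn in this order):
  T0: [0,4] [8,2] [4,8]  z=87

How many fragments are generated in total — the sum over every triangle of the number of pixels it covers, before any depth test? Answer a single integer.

T0:
  2·area = 40
  edge (0, 4)→(8, 2): d=(8,-2) inclusive
  edge (8, 2)→(4, 8): d=(-4,6) inclusive
  edge (4, 8)→(0, 4): d=(-4,-4) inclusive
    (2,1)@(5, 3): e=[2,14,24] → X
    (3,1)@(7, 3): e=[6,2,32] → X
    (4,1)@(9, 3): e=[10,-10,40] → .
    (0,2)@(1, 5): e=[10,30,0] → X  [on edge]
    (1,2)@(3, 5): e=[14,18,8] → X
    (3,2)@(7, 5): e=[22,-6,24] → .
    (0,3)@(1, 7): e=[26,22,-8] → .
    (1,3)@(3, 7): e=[30,10,0] → X  [on edge]
    (2,3)@(5, 7): e=[34,-2,8] → .
  covered (6 px):
    . . . . . .
    . . X X . .
    X X X . . .
    . X . . . .

Answer: 6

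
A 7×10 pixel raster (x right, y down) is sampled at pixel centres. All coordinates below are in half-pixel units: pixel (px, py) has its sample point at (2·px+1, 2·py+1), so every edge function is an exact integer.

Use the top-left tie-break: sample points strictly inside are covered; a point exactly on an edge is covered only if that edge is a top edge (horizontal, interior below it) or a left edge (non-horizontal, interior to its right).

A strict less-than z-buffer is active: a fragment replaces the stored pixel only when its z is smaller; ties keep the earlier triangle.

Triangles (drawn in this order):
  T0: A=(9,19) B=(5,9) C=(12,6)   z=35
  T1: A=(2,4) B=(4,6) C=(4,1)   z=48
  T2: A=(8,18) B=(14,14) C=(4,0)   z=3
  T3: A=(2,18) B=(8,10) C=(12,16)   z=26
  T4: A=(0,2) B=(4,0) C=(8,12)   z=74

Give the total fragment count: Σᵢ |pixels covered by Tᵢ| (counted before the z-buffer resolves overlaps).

T0:
  2·area = 82
  edge (9, 19)→(5, 9): d=(-4,-10) top-left  bias=+0
  edge (5, 9)→(12, 6): d=(7,-3) top-left  bias=+0
  edge (12, 6)→(9, 19): d=(-3,13) right/bottom  bias=-1
    (5,3)@(11, 7): e=[68,4,10] → X
    (6,3)@(13, 7): e=[88,10,-16] → .
    (2,4)@(5, 9): e=[0,0,82] → X  [on edge]
    (3,4)@(7, 9): e=[20,6,56] → X
    (4,4)@(9, 9): e=[40,12,30] → X
    (6,4)@(13, 9): e=[80,24,-22] → .
    (2,5)@(5, 11): e=[-8,14,76] → .
    (3,5)@(7, 11): e=[12,20,50] → X
    (5,5)@(11, 11): e=[52,32,-2] → .
    (3,6)@(7, 13): e=[4,34,44] → X
    (5,6)@(11, 13): e=[44,46,-8] → .
    (3,7)@(7, 15): e=[-4,48,38] → .
    (4,9)@(9, 19): e=[0,82,0] → .  [on edge]
  covered (11 px):
    . . . . . . .
    . . . . . . .
    . . . . . . .
    . . . . . X .
    . . X X X X .
    . . . X X . .
    . . . X X . .
    . . . . X . .
    . . . . X . .
    . . . . . . .
T1:
  2·area = 10  (B↔C swapped to make it positive)
  edge (2, 4)→(4, 1): d=(2,-3) top-left  bias=+0
  edge (4, 1)→(4, 6): d=(0,5) right/bottom  bias=-1
  edge (4, 6)→(2, 4): d=(-2,-2) top-left  bias=+0
    (0,1)@(1, 3): e=[-5,15,0] → .  [on edge]
    (1,1)@(3, 3): e=[1,5,4] → X
    (2,1)@(5, 3): e=[7,-5,8] → .
    (1,2)@(3, 5): e=[5,5,0] → X  [on edge]
    (2,2)@(5, 5): e=[11,-5,4] → .
    (1,3)@(3, 7): e=[9,5,-4] → .
    (2,3)@(5, 7): e=[15,-5,0] → .  [on edge]
    (3,4)@(7, 9): e=[25,-15,0] → .  [on edge]
    (4,5)@(9, 11): e=[35,-25,0] → .  [on edge]
    (5,6)@(11, 13): e=[45,-35,0] → .  [on edge]
    (6,7)@(13, 15): e=[55,-45,0] → .  [on edge]
  covered (2 px):
    . . . . . . .
    . X . . . . .
    . X . . . . .
    . . . . . . .
    . . . . . . .
    . . . . . . .
    . . . . . . .
    . . . . . . .
    . . . . . . .
    . . . . . . .
T2:
  2·area = 124  (B↔C swapped to make it positive)
  edge (8, 18)→(4, 0): d=(-4,-18) top-left  bias=+0
  edge (4, 0)→(14, 14): d=(10,14) right/bottom  bias=-1
  edge (14, 14)→(8, 18): d=(-6,4) right/bottom  bias=-1
    (2,1)@(5, 3): e=[6,16,102] → X
    (3,1)@(7, 3): e=[42,-12,94] → .
    (2,2)@(5, 5): e=[-2,36,90] → .
    (3,2)@(7, 5): e=[34,8,82] → X
    (4,2)@(9, 5): e=[70,-20,74] → .
    (3,3)@(7, 7): e=[26,28,70] → X
    (4,3)@(9, 7): e=[62,0,62] → .  [on edge]
    (3,4)@(7, 9): e=[18,48,58] → X
    (4,4)@(9, 9): e=[54,20,50] → X
    (5,4)@(11, 9): e=[90,-8,42] → .
    (3,5)@(7, 11): e=[10,68,46] → X
    (5,5)@(11, 11): e=[82,12,30] → X
  covered (15 px):
    . . . . . . .
    . . X . . . .
    . . . X . . .
    . . . X . . .
    . . . X X . .
    . . . X X X .
    . . . X X X X
    . . . . X X .
    . . . . X . .
    . . . . . . .
T3:
  2·area = 68
  edge (2, 18)→(8, 10): d=(6,-8) top-left  bias=+0
  edge (8, 10)→(12, 16): d=(4,6) right/bottom  bias=-1
  edge (12, 16)→(2, 18): d=(-10,2) right/bottom  bias=-1
    (3,6)@(7, 13): e=[10,18,40] → X
    (4,6)@(9, 13): e=[26,6,36] → X
    (5,6)@(11, 13): e=[42,-6,32] → .
    (2,7)@(5, 15): e=[6,38,24] → X
    (5,7)@(11, 15): e=[54,2,12] → X
    (6,7)@(13, 15): e=[70,-10,8] → .
    (1,8)@(3, 17): e=[2,58,8] → X
    (3,8)@(7, 17): e=[34,34,0] → .  [on edge]
    (4,8)@(9, 17): e=[50,22,-4] → .
    (5,8)@(11, 17): e=[66,10,-8] → .
    (1,9)@(3, 19): e=[14,66,-12] → .
    (2,9)@(5, 19): e=[30,54,-16] → .
  covered (8 px):
    . . . . . . .
    . . . . . . .
    . . . . . . .
    . . . . . . .
    . . . . . . .
    . . . . . . .
    . . . X X . .
    . . X X X X .
    . X X . . . .
    . . . . . . .
T4:
  2·area = 56
  edge (0, 2)→(4, 0): d=(4,-2) top-left  bias=+0
  edge (4, 0)→(8, 12): d=(4,12) right/bottom  bias=-1
  edge (8, 12)→(0, 2): d=(-8,-10) top-left  bias=+0
    (1,0)@(3, 1): e=[2,16,38] → X
    (2,0)@(5, 1): e=[6,-8,58] → .
    (0,1)@(1, 3): e=[6,48,2] → X
    (2,1)@(5, 3): e=[14,0,42] → .  [on edge]
    (0,2)@(1, 5): e=[14,56,-14] → .
    (1,2)@(3, 5): e=[18,32,6] → X
    (2,2)@(5, 5): e=[22,8,26] → X
    (3,2)@(7, 5): e=[26,-16,46] → .
    (1,3)@(3, 7): e=[26,40,-10] → .
    (2,3)@(5, 7): e=[30,16,10] → X
    (3,3)@(7, 7): e=[34,-8,30] → .
    (2,4)@(5, 9): e=[38,24,-6] → .
    (3,4)@(7, 9): e=[42,0,14] → .  [on edge]
    (4,7)@(9, 15): e=[70,0,-14] → .  [on edge]
  covered (6 px):
    . X . . . . .
    X X . . . . .
    . X X . . . .
    . . X . . . .
    . . . . . . .
    . . . . . . .
    . . . . . . .
    . . . . . . .
    . . . . . . .
    . . . . . . .

Final: 42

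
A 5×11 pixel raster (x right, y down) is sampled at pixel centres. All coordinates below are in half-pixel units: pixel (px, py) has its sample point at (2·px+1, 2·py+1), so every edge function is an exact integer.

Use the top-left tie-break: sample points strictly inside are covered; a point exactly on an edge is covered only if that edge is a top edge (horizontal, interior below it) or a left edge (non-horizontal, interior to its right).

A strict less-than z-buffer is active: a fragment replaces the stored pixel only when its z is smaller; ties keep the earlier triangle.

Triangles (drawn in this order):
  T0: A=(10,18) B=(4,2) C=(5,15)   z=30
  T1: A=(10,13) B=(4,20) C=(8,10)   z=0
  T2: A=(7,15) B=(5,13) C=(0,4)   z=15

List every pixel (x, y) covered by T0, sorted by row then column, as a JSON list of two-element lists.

T0:
  2·area = 62  (B↔C swapped to make it positive)
  edge (10, 18)→(5, 15): d=(-5,-3) top-left  bias=+0
  edge (5, 15)→(4, 2): d=(-1,-13) top-left  bias=+0
  edge (4, 2)→(10, 18): d=(6,16) right/bottom  bias=-1
    (2,2)@(5, 5): e=[50,10,2] → #
    (3,2)@(7, 5): e=[56,36,-30] → ·
    (2,3)@(5, 7): e=[40,8,14] → #
    (3,3)@(7, 7): e=[46,34,-18] → ·
    (2,4)@(5, 9): e=[30,6,26] → #
    (3,4)@(7, 9): e=[36,32,-6] → ·
    (2,5)@(5, 11): e=[20,4,38] → #
    (3,5)@(7, 11): e=[26,30,6] → #
    (4,5)@(9, 11): e=[32,56,-26] → ·
    (2,6)@(5, 13): e=[10,2,50] → #
    (4,6)@(9, 13): e=[22,54,-14] → ·
    (2,7)@(5, 15): e=[0,0,62] → #  [on edge]
  covered (10 px):
    · · · · ·
    · · · · ·
    · · # · ·
    · · # · ·
    · · # · ·
    · · # # ·
    · · # # ·
    · · # # ·
    · · · · #
    · · · · ·
    · · · · ·
T1:
  2·area = 32
  edge (10, 13)→(4, 20): d=(-6,7) right/bottom  bias=-1
  edge (4, 20)→(8, 10): d=(4,-10) top-left  bias=+0
  edge (8, 10)→(10, 13): d=(2,3) right/bottom  bias=-1
    (3,6)@(7, 13): e=[21,2,9] → #
    (4,6)@(9, 13): e=[7,22,3] → #
    (3,7)@(7, 15): e=[9,10,13] → #
    (4,7)@(9, 15): e=[-5,30,7] → ·
    (3,8)@(7, 17): e=[-3,18,17] → ·
  covered (3 px):
    · · · · ·
    · · · · ·
    · · · · ·
    · · · · ·
    · · · · ·
    · · · · ·
    · · · # #
    · · · # ·
    · · · · ·
    · · · · ·
    · · · · ·
T2:
  2·area = 8
  edge (7, 15)→(5, 13): d=(-2,-2) top-left  bias=+0
  edge (5, 13)→(0, 4): d=(-5,-9) top-left  bias=+0
  edge (0, 4)→(7, 15): d=(7,11) right/bottom  bias=-1
    (0,4)@(1, 9): e=[0,-16,24] → ·  [on edge]
    (1,4)@(3, 9): e=[4,2,2] → #
    (2,4)@(5, 9): e=[8,20,-20] → ·
    (1,5)@(3, 11): e=[0,-8,16] → ·  [on edge]
    (2,6)@(5, 13): e=[0,0,8] → #  [on edge]
    (3,6)@(7, 13): e=[4,18,-14] → ·
    (2,7)@(5, 15): e=[-4,-10,22] → ·
    (3,7)@(7, 15): e=[0,8,0] → ·  [on edge]
    (4,8)@(9, 17): e=[0,16,-8] → ·  [on edge]
  covered (2 px):
    · · · · ·
    · · · · ·
    · · · · ·
    · · · · ·
    · # · · ·
    · · · · ·
    · · # · ·
    · · · · ·
    · · · · ·
    · · · · ·
    · · · · ·

Result: [[2,2],[2,3],[2,4],[2,5],[3,5],[2,6],[3,6],[2,7],[3,7],[4,8]]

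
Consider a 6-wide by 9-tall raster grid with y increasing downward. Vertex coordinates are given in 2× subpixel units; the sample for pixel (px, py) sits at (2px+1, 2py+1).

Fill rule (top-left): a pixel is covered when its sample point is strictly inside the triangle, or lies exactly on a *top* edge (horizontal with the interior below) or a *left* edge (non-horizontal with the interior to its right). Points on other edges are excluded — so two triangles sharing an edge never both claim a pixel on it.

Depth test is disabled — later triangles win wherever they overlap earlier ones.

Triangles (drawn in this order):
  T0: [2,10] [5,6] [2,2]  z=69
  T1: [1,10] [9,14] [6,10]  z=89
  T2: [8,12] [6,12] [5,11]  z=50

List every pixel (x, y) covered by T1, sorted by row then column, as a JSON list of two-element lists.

T0:
  2·area = 24  (B↔C swapped to make it positive)
  edge (2, 10)→(2, 2): d=(0,-8) top-left  bias=+0
  edge (2, 2)→(5, 6): d=(3,4) right/bottom  bias=-1
  edge (5, 6)→(2, 10): d=(-3,4) right/bottom  bias=-1
    (1,2)@(3, 5): e=[8,5,11] → X
    (2,2)@(5, 5): e=[24,-3,3] → .
    (1,3)@(3, 7): e=[8,11,5] → X
    (2,3)@(5, 7): e=[24,3,-3] → .
    (1,4)@(3, 9): e=[8,17,-1] → .
  covered (2 px):
    . . . . . .
    . . . . . .
    . X . . . .
    . X . . . .
    . . . . . .
    . . . . . .
    . . . . . .
    . . . . . .
    . . . . . .
T1:
  2·area = 20  (B↔C swapped to make it positive)
  edge (1, 10)→(6, 10): d=(5,0) top-left  bias=+0
  edge (6, 10)→(9, 14): d=(3,4) right/bottom  bias=-1
  edge (9, 14)→(1, 10): d=(-8,-4) top-left  bias=+0
    (1,5)@(3, 11): e=[5,15,0] → X  [on edge]
    (2,5)@(5, 11): e=[5,7,8] → X
    (3,5)@(7, 11): e=[5,-1,16] → .
    (1,6)@(3, 13): e=[15,21,-16] → .
    (2,6)@(5, 13): e=[15,13,-8] → .
    (3,6)@(7, 13): e=[15,5,0] → X  [on edge]
    (4,6)@(9, 13): e=[15,-3,8] → .
    (3,7)@(7, 15): e=[25,11,-16] → .
    (5,7)@(11, 15): e=[25,-5,0] → .  [on edge]
  covered (3 px):
    . . . . . .
    . . . . . .
    . . . . . .
    . . . . . .
    . . . . . .
    . X X . . .
    . . . X . .
    . . . . . .
    . . . . . .
T2:
  2·area = 2
  edge (8, 12)→(6, 12): d=(-2,0) right/bottom  bias=-1
  edge (6, 12)→(5, 11): d=(-1,-1) top-left  bias=+0
  edge (5, 11)→(8, 12): d=(3,1) right/bottom  bias=-1
    (0,3)@(1, 7): e=[10,0,-8] → .  [on edge]
    (1,4)@(3, 9): e=[6,0,-4] → .  [on edge]
    (2,5)@(5, 11): e=[2,0,0] → .  [on edge]
    (3,6)@(7, 13): e=[-2,0,4] → .  [on edge]
    (5,6)@(11, 13): e=[-2,4,0] → .  [on edge]
    (4,7)@(9, 15): e=[-6,0,8] → .  [on edge]
    (5,8)@(11, 17): e=[-10,0,12] → .  [on edge]
  covered (0 px):
    . . . . . .
    . . . . . .
    . . . . . .
    . . . . . .
    . . . . . .
    . . . . . .
    . . . . . .
    . . . . . .
    . . . . . .

Answer: [[1,5],[2,5],[3,6]]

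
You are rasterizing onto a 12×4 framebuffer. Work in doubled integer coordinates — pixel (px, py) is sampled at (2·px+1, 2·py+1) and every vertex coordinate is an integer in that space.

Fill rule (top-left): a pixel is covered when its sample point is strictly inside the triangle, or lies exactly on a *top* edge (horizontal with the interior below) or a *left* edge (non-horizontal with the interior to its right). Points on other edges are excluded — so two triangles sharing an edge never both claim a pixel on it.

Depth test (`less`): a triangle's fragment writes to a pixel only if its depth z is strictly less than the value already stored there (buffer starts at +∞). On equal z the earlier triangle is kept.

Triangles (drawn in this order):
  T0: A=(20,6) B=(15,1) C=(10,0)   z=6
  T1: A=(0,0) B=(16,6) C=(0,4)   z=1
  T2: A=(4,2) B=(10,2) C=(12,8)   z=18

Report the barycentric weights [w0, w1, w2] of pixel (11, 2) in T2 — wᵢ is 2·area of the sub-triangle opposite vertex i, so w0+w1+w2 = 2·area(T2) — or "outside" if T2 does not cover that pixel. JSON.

T0:
  2·area = 20  (B↔C swapped to make it positive)
  edge (20, 6)→(10, 0): d=(-10,-6) top-left  bias=+0
  edge (10, 0)→(15, 1): d=(5,1) right/bottom  bias=-1
  edge (15, 1)→(20, 6): d=(5,5) right/bottom  bias=-1
    (6,0)@(13, 1): e=[8,2,10] → █
    (7,0)@(15, 1): e=[20,0,0] → ·  [on edge]
    (6,1)@(13, 3): e=[-12,12,20] → ·
    (7,1)@(15, 3): e=[0,10,10] → █  [on edge]
    (8,1)@(17, 3): e=[12,8,0] → ·  [on edge]
    (7,2)@(15, 5): e=[-20,20,20] → ·
    (9,2)@(19, 5): e=[4,16,0] → ·  [on edge]
    (10,3)@(21, 7): e=[-4,24,0] → ·  [on edge]
  covered (2 px):
    · · · · · · █ · · · · ·
    · · · · · · · █ · · · ·
    · · · · · · · · · · · ·
    · · · · · · · · · · · ·
T1:
  2·area = 64
  edge (0, 0)→(16, 6): d=(16,6) right/bottom  bias=-1
  edge (16, 6)→(0, 4): d=(-16,-2) top-left  bias=+0
  edge (0, 4)→(0, 0): d=(0,-4) top-left  bias=+0
    (0,0)@(1, 1): e=[10,50,4] → █
    (1,0)@(3, 1): e=[-2,54,12] → ·
    (0,1)@(1, 3): e=[42,18,4] → █
    (1,1)@(3, 3): e=[30,22,12] → █
    (2,1)@(5, 3): e=[18,26,20] → █
    (3,1)@(7, 3): e=[6,30,28] → █
    (4,1)@(9, 3): e=[-6,34,36] → ·
    (0,2)@(1, 5): e=[74,-14,4] → ·
    (1,2)@(3, 5): e=[62,-10,12] → ·
    (2,2)@(5, 5): e=[50,-6,20] → ·
    (3,2)@(7, 5): e=[38,-2,28] → ·
    (4,2)@(9, 5): e=[26,2,36] → █
  covered (8 px):
    █ · · · · · · · · · · ·
    █ █ █ █ · · · · · · · ·
    · · · · █ █ █ · · · · ·
    · · · · · · · · · · · ·
T2:
  2·area = 36
  edge (4, 2)→(10, 2): d=(6,0) top-left  bias=+0
  edge (10, 2)→(12, 8): d=(2,6) right/bottom  bias=-1
  edge (12, 8)→(4, 2): d=(-8,-6) top-left  bias=+0
    (3,1)@(7, 3): e=[6,20,10] → █
    (4,1)@(9, 3): e=[6,8,22] → █
    (5,1)@(11, 3): e=[6,-4,34] → ·
    (3,2)@(7, 5): e=[18,24,-6] → ·
    (4,2)@(9, 5): e=[18,12,6] → █
    (5,2)@(11, 5): e=[18,0,18] → ·  [on edge]
    (4,3)@(9, 7): e=[30,16,-10] → ·
    (5,3)@(11, 7): e=[30,4,2] → █
    (6,3)@(13, 7): e=[30,-8,14] → ·
  covered (4 px):
    · · · · · · · · · · · ·
    · · · █ █ · · · · · · ·
    · · · · █ · · · · · · ·
    · · · · · █ · · · · · ·

Result: "outside"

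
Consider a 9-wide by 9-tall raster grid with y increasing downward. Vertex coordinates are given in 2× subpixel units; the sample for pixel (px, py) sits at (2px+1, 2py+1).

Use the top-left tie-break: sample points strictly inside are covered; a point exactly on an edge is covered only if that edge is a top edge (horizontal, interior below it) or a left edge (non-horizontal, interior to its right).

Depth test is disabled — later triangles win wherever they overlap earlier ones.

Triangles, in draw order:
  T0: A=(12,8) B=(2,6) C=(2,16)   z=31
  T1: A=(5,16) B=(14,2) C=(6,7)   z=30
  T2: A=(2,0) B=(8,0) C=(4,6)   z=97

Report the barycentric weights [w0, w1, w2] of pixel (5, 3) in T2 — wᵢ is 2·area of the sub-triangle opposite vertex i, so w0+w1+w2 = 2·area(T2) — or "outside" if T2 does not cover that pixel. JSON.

T0:
  2·area = 100  (B↔C swapped to make it positive)
  edge (12, 8)→(2, 16): d=(-10,8) right/bottom  bias=-1
  edge (2, 16)→(2, 6): d=(0,-10) top-left  bias=+0
  edge (2, 6)→(12, 8): d=(10,2) right/bottom  bias=-1
    (1,3)@(3, 7): e=[82,10,8] → #
    (2,3)@(5, 7): e=[66,30,4] → #
    (3,3)@(7, 7): e=[50,50,0] → ·  [on edge]
    (1,4)@(3, 9): e=[62,10,28] → #
    (3,4)@(7, 9): e=[30,50,20] → #
    (4,4)@(9, 9): e=[14,70,16] → #
    (5,4)@(11, 9): e=[-2,90,12] → ·
    (8,4)@(17, 9): e=[-50,150,0] → ·  [on edge]
    (1,5)@(3, 11): e=[42,10,48] → #
    (4,5)@(9, 11): e=[-6,70,36] → ·
    (1,6)@(3, 13): e=[22,10,68] → #
    (3,6)@(7, 13): e=[-10,50,60] → ·
  covered (12 px):
    · · · · · · · · ·
    · · · · · · · · ·
    · · · · · · · · ·
    · # # · · · · · ·
    · # # # # · · · ·
    · # # # · · · · ·
    · # # · · · · · ·
    · # · · · · · · ·
    · · · · · · · · ·
T1:
  2·area = 67  (B↔C swapped to make it positive)
  edge (5, 16)→(6, 7): d=(1,-9) top-left  bias=+0
  edge (6, 7)→(14, 2): d=(8,-5) top-left  bias=+0
  edge (14, 2)→(5, 16): d=(-9,14) right/bottom  bias=-1
    (6,1)@(13, 3): e=[59,3,5] → #
    (7,1)@(15, 3): e=[77,13,-23] → ·
    (5,2)@(11, 5): e=[43,9,15] → #
    (6,2)@(13, 5): e=[61,19,-13] → ·
    (3,3)@(7, 7): e=[9,5,53] → #
    (4,3)@(9, 7): e=[27,15,25] → #
    (5,3)@(11, 7): e=[45,25,-3] → ·
    (3,4)@(7, 9): e=[11,21,35] → #
    (5,4)@(11, 9): e=[47,41,-21] → ·
    (3,5)@(7, 11): e=[13,37,17] → #
    (4,5)@(9, 11): e=[31,47,-11] → ·
    (3,6)@(7, 13): e=[15,53,-1] → ·
  covered (7 px):
    · · · · · · · · ·
    · · · · · · # · ·
    · · · · · # · · ·
    · · · # # · · · ·
    · · · # # · · · ·
    · · · # · · · · ·
    · · · · · · · · ·
    · · · · · · · · ·
    · · · · · · · · ·
T2:
  2·area = 36
  edge (2, 0)→(8, 0): d=(6,0) top-left  bias=+0
  edge (8, 0)→(4, 6): d=(-4,6) right/bottom  bias=-1
  edge (4, 6)→(2, 0): d=(-2,-6) top-left  bias=+0
    (1,0)@(3, 1): e=[6,26,4] → #
    (2,0)@(5, 1): e=[6,14,16] → #
    (3,0)@(7, 1): e=[6,2,28] → #
    (4,0)@(9, 1): e=[6,-10,40] → ·
    (1,1)@(3, 3): e=[18,18,0] → #  [on edge]
    (3,1)@(7, 3): e=[18,-6,24] → ·
    (1,2)@(3, 5): e=[30,10,-4] → ·
    (2,2)@(5, 5): e=[30,-2,8] → ·
    (2,4)@(5, 9): e=[54,-18,0] → ·  [on edge]
    (3,7)@(7, 15): e=[90,-54,0] → ·  [on edge]
  covered (5 px):
    · # # # · · · · ·
    · # # · · · · · ·
    · · · · · · · · ·
    · · · · · · · · ·
    · · · · · · · · ·
    · · · · · · · · ·
    · · · · · · · · ·
    · · · · · · · · ·
    · · · · · · · · ·

Result: "outside"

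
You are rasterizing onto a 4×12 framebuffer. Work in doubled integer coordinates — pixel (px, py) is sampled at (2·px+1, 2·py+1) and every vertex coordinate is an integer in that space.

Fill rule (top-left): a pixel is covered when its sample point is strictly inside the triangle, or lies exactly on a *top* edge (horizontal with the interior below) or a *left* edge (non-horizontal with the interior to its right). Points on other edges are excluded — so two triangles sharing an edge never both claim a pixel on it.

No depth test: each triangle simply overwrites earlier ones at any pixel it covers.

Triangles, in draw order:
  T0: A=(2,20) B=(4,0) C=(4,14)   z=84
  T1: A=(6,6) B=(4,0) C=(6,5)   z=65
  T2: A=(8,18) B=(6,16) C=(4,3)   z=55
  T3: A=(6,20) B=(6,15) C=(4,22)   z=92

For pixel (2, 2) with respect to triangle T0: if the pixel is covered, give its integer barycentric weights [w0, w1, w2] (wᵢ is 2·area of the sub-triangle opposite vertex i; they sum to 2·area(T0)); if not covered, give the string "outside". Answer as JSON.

T0:
  2·area = 28
  edge (2, 20)→(4, 0): d=(2,-20) top-left  bias=+0
  edge (4, 0)→(4, 14): d=(0,14) right/bottom  bias=-1
  edge (4, 14)→(2, 20): d=(-2,6) right/bottom  bias=-1
    (3,2)@(7, 5): e=[70,-42,0] → ·  [on edge]
    (1,5)@(3, 11): e=[2,14,12] → █
    (2,5)@(5, 11): e=[42,-14,0] → ·  [on edge]
    (1,6)@(3, 13): e=[6,14,8] → █
    (2,6)@(5, 13): e=[46,-14,-4] → ·
    (1,7)@(3, 15): e=[10,14,4] → █
    (2,7)@(5, 15): e=[50,-14,-8] → ·
    (1,8)@(3, 17): e=[14,14,0] → ·  [on edge]
    (0,11)@(1, 23): e=[-14,42,0] → ·  [on edge]
  covered (3 px):
    · · · ·
    · · · ·
    · · · ·
    · · · ·
    · · · ·
    · █ · ·
    · █ · ·
    · █ · ·
    · · · ·
    · · · ·
    · · · ·
    · · · ·
T1:
  2·area = 2
  edge (6, 6)→(4, 0): d=(-2,-6) top-left  bias=+0
  edge (4, 0)→(6, 5): d=(2,5) right/bottom  bias=-1
  edge (6, 5)→(6, 6): d=(0,1) right/bottom  bias=-1
    (2,1)@(5, 3): e=[0,1,1] → █  [on edge]
    (3,1)@(7, 3): e=[12,-9,-1] → ·
    (2,2)@(5, 5): e=[-4,5,1] → ·
    (3,4)@(7, 9): e=[0,3,-1] → ·  [on edge]
  covered (1 px):
    · · · ·
    · · █ ·
    · · · ·
    · · · ·
    · · · ·
    · · · ·
    · · · ·
    · · · ·
    · · · ·
    · · · ·
    · · · ·
    · · · ·
T2:
  2·area = 22
  edge (8, 18)→(6, 16): d=(-2,-2) top-left  bias=+0
  edge (6, 16)→(4, 3): d=(-2,-13) top-left  bias=+0
  edge (4, 3)→(8, 18): d=(4,15) right/bottom  bias=-1
    (2,3)@(5, 7): e=[16,5,1] → █
    (3,3)@(7, 7): e=[20,31,-29] → ·
    (2,4)@(5, 9): e=[12,1,9] → █
    (3,4)@(7, 9): e=[16,27,-21] → ·
    (0,5)@(1, 11): e=[0,-55,77] → ·  [on edge]
    (2,5)@(5, 11): e=[8,-3,17] → ·
    (1,6)@(3, 13): e=[0,-33,55] → ·  [on edge]
    (2,7)@(5, 15): e=[0,-11,33] → ·  [on edge]
    (3,7)@(7, 15): e=[4,15,3] → █
    (3,8)@(7, 17): e=[0,11,11] → █  [on edge]
    (3,9)@(7, 19): e=[-4,7,19] → ·
  covered (4 px):
    · · · ·
    · · · ·
    · · · ·
    · · █ ·
    · · █ ·
    · · · ·
    · · · ·
    · · · █
    · · · █
    · · · ·
    · · · ·
    · · · ·
T3:
  2·area = 10  (B↔C swapped to make it positive)
  edge (6, 20)→(4, 22): d=(-2,2) right/bottom  bias=-1
  edge (4, 22)→(6, 15): d=(2,-7) top-left  bias=+0
  edge (6, 15)→(6, 20): d=(0,5) right/bottom  bias=-1
    (2,9)@(5, 19): e=[4,1,5] → █
    (3,9)@(7, 19): e=[0,15,-5] → ·  [on edge]
    (2,10)@(5, 21): e=[0,5,5] → ·  [on edge]
    (1,11)@(3, 23): e=[0,-5,15] → ·  [on edge]
  covered (1 px):
    · · · ·
    · · · ·
    · · · ·
    · · · ·
    · · · ·
    · · · ·
    · · · ·
    · · · ·
    · · · ·
    · · █ ·
    · · · ·
    · · · ·

Final: "outside"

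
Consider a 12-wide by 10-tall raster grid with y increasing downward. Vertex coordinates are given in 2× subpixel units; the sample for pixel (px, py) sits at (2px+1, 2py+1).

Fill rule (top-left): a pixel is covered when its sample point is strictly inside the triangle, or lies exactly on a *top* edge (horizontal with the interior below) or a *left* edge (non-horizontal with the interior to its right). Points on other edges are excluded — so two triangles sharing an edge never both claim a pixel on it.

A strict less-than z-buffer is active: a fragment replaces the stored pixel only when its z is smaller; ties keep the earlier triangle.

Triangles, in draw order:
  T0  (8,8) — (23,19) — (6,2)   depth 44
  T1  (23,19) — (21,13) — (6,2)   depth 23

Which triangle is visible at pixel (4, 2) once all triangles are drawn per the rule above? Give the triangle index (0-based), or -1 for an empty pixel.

T0:
  2·area = 68  (B↔C swapped to make it positive)
  edge (8, 8)→(6, 2): d=(-2,-6) top-left  bias=+0
  edge (6, 2)→(23, 19): d=(17,17) right/bottom  bias=-1
  edge (23, 19)→(8, 8): d=(-15,-11) top-left  bias=+0
    (2,0)@(5, 1): e=[-4,0,72] → ·  [on edge]
    (3,1)@(7, 3): e=[4,0,64] → ·  [on edge]
    (3,2)@(7, 5): e=[0,34,34] → █  [on edge]
    (4,2)@(9, 5): e=[12,0,56] → ·  [on edge]
    (3,3)@(7, 7): e=[-4,68,4] → ·
    (4,3)@(9, 7): e=[8,34,26] → █
    (5,3)@(11, 7): e=[20,0,48] → ·  [on edge]
    (4,4)@(9, 9): e=[4,68,-4] → ·
    (5,4)@(11, 9): e=[16,34,18] → █
    (6,4)@(13, 9): e=[28,0,40] → ·  [on edge]
    (4,5)@(9, 11): e=[0,102,-34] → ·  [on edge]
    (5,5)@(11, 11): e=[12,68,-12] → ·
    (7,5)@(15, 11): e=[36,0,32] → ·  [on edge]
    (8,6)@(17, 13): e=[44,0,24] → ·  [on edge]
    (9,7)@(19, 15): e=[52,0,16] → ·  [on edge]
    (5,8)@(11, 17): e=[0,170,-102] → ·  [on edge]
    (10,8)@(21, 17): e=[60,0,8] → ·  [on edge]
    (11,9)@(23, 19): e=[68,0,0] → ·  [on edge]
  covered (5 px):
    · · · · · · · · · · · ·
    · · · · · · · · · · · ·
    · · · █ · · · · · · · ·
    · · · · █ · · · · · · ·
    · · · · · █ · · · · · ·
    · · · · · · █ · · · · ·
    · · · · · · · █ · · · ·
    · · · · · · · · · · · ·
    · · · · · · · · · · · ·
    · · · · · · · · · · · ·
T1:
  2·area = 68  (B↔C swapped to make it positive)
  edge (23, 19)→(6, 2): d=(-17,-17) top-left  bias=+0
  edge (6, 2)→(21, 13): d=(15,11) right/bottom  bias=-1
  edge (21, 13)→(23, 19): d=(2,6) right/bottom  bias=-1
    (2,0)@(5, 1): e=[0,-4,72] → ·  [on edge]
    (8,0)@(17, 1): e=[204,-136,0] → ·  [on edge]
    (3,1)@(7, 3): e=[0,4,64] → █  [on edge]
    (4,1)@(9, 3): e=[34,-18,52] → ·
    (3,2)@(7, 5): e=[-34,34,68] → ·
    (4,2)@(9, 5): e=[0,12,56] → █  [on edge]
    (5,2)@(11, 5): e=[34,-10,44] → ·
    (4,3)@(9, 7): e=[-34,42,60] → ·
    (5,3)@(11, 7): e=[0,20,48] → █  [on edge]
    (6,3)@(13, 7): e=[34,-2,36] → ·
    (9,3)@(19, 7): e=[136,-68,0] → ·  [on edge]
    (5,4)@(11, 9): e=[-34,50,52] → ·
    (6,4)@(13, 9): e=[0,28,40] → █  [on edge]
    (7,5)@(15, 11): e=[0,36,32] → █  [on edge]
    (8,6)@(17, 13): e=[0,44,24] → █  [on edge]
    (10,6)@(21, 13): e=[68,0,0] → ·  [on edge]
    (9,7)@(19, 15): e=[0,52,16] → █  [on edge]
    (10,8)@(21, 17): e=[0,60,8] → █  [on edge]
    (11,9)@(23, 19): e=[0,68,0] → ·  [on edge]
  covered (12 px):
    · · · · · · · · · · · ·
    · · · █ · · · · · · · ·
    · · · · █ · · · · · · ·
    · · · · · █ · · · · · ·
    · · · · · · █ █ · · · ·
    · · · · · · · █ █ · · ·
    · · · · · · · · █ █ · ·
    · · · · · · · · · █ █ ·
    · · · · · · · · · · █ ·
    · · · · · · · · · · · ·

Z-buffer (winner per pixel, '.' = empty):
  . . . . . . . . . . . .
  . . . 1 . . . . . . . .
  . . . 0 1 . . . . . . .
  . . . . 0 1 . . . . . .
  . . . . . 0 1 1 . . . .
  . . . . . . 0 1 1 . . .
  . . . . . . . 0 1 1 . .
  . . . . . . . . . 1 1 .
  . . . . . . . . . . 1 .
  . . . . . . . . . . . .

Final: 1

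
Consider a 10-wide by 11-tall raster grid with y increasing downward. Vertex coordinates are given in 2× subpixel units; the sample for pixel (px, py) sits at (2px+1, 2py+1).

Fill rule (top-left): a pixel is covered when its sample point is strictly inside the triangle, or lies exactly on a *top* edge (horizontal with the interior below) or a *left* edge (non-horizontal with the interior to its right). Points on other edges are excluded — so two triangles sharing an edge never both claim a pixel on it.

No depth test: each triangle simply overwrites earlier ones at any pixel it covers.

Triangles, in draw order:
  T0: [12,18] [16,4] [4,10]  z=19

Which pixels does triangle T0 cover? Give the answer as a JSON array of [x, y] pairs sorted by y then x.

T0:
  2·area = 144  (B↔C swapped to make it positive)
  edge (12, 18)→(4, 10): d=(-8,-8) top-left  bias=+0
  edge (4, 10)→(16, 4): d=(12,-6) top-left  bias=+0
  edge (16, 4)→(12, 18): d=(-4,14) right/bottom  bias=-1
    (7,2)@(15, 5): e=[128,6,10] → X
    (8,2)@(17, 5): e=[144,18,-18] → .
    (0,3)@(1, 7): e=[0,-54,198] → .  [on edge]
    (5,3)@(11, 7): e=[80,6,58] → X
    (6,3)@(13, 7): e=[96,18,30] → X
    (8,3)@(17, 7): e=[128,42,-26] → .
    (1,4)@(3, 9): e=[0,-18,162] → .  [on edge]
    (3,4)@(7, 9): e=[32,6,106] → X
    (4,4)@(9, 9): e=[48,18,78] → X
    (7,4)@(15, 9): e=[96,54,-6] → .
    (2,5)@(5, 11): e=[0,18,126] → X  [on edge]
    (7,5)@(15, 11): e=[80,78,-14] → .
    (3,6)@(7, 13): e=[0,54,90] → X  [on edge]
    (4,7)@(9, 15): e=[0,90,54] → X  [on edge]
    (5,8)@(11, 17): e=[0,126,18] → X  [on edge]
    (6,9)@(13, 19): e=[0,162,-18] → .  [on edge]
    (7,10)@(15, 21): e=[0,198,-54] → .  [on edge]
  covered (20 px):
    . . . . . . . . . .
    . . . . . . . . . .
    . . . . . . . X . .
    . . . . . X X X . .
    . . . X X X X . . .
    . . X X X X X . . .
    . . . X X X X . . .
    . . . . X X . . . .
    . . . . . X . . . .
    . . . . . . . . . .
    . . . . . . . . . .

Answer: [[7,2],[5,3],[6,3],[7,3],[3,4],[4,4],[5,4],[6,4],[2,5],[3,5],[4,5],[5,5],[6,5],[3,6],[4,6],[5,6],[6,6],[4,7],[5,7],[5,8]]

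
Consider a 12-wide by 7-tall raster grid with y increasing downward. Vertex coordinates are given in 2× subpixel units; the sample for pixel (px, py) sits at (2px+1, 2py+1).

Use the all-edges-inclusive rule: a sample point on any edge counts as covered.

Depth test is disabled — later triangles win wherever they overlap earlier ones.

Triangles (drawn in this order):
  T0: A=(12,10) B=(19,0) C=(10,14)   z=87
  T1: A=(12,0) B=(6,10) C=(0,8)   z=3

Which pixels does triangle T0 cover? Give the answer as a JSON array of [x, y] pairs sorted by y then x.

T0:
  2·area = 8
  edge (12, 10)→(19, 0): d=(7,-10) inclusive
  edge (19, 0)→(10, 14): d=(-9,14) inclusive
  edge (10, 14)→(12, 10): d=(2,-4) inclusive
    (8,1)@(17, 3): e=[1,1,6] → #
    (9,1)@(19, 3): e=[21,-27,14] → ·
    (8,2)@(17, 5): e=[15,-17,10] → ·
    (6,4)@(13, 9): e=[3,3,2] → #
    (7,4)@(15, 9): e=[23,-25,10] → ·
    (6,5)@(13, 11): e=[17,-15,6] → ·
  covered (2 px):
    · · · · · · · · · · · ·
    · · · · · · · · # · · ·
    · · · · · · · · · · · ·
    · · · · · · · · · · · ·
    · · · · · · # · · · · ·
    · · · · · · · · · · · ·
    · · · · · · · · · · · ·
T1:
  2·area = 72
  edge (12, 0)→(6, 10): d=(-6,10) inclusive
  edge (6, 10)→(0, 8): d=(-6,-2) inclusive
  edge (0, 8)→(12, 0): d=(12,-8) inclusive
    (5,0)@(11, 1): e=[4,64,4] → #
    (6,0)@(13, 1): e=[-16,68,20] → ·
    (4,1)@(9, 3): e=[12,48,12] → #
    (5,1)@(11, 3): e=[-8,52,28] → ·
    (2,2)@(5, 5): e=[40,28,4] → #
    (3,2)@(7, 5): e=[20,32,20] → #
    (4,2)@(9, 5): e=[0,36,36] → #  [on edge]
    (5,2)@(11, 5): e=[-20,40,52] → ·
    (1,3)@(3, 7): e=[48,12,12] → #
    (4,3)@(9, 7): e=[-12,24,60] → ·
    (1,4)@(3, 9): e=[36,0,36] → #  [on edge]
    (3,4)@(7, 9): e=[-4,8,68] → ·
    (4,5)@(9, 11): e=[-36,0,108] → ·  [on edge]
    (7,6)@(15, 13): e=[-108,0,180] → ·  [on edge]
  covered (10 px):
    · · · · · # · · · · · ·
    · · · · # · · · · · · ·
    · · # # # · · · · · · ·
    · # # # · · · · · · · ·
    · # # · · · · · · · · ·
    · · · · · · · · · · · ·
    · · · · · · · · · · · ·

Final: [[8,1],[6,4]]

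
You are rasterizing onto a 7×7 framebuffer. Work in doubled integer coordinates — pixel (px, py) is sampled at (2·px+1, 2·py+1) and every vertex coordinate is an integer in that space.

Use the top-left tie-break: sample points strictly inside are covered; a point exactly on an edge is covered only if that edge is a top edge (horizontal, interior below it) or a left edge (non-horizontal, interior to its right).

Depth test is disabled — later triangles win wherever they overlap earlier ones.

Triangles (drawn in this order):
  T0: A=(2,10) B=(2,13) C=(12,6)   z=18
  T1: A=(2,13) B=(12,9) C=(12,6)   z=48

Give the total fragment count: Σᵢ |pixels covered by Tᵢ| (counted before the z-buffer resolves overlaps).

T0:
  2·area = 30  (B↔C swapped to make it positive)
  edge (2, 10)→(12, 6): d=(10,-4) top-left  bias=+0
  edge (12, 6)→(2, 13): d=(-10,7) right/bottom  bias=-1
  edge (2, 13)→(2, 10): d=(0,-3) top-left  bias=+0
    (2,4)@(5, 9): e=[2,19,9] → #
    (3,4)@(7, 9): e=[10,5,15] → #
    (4,4)@(9, 9): e=[18,-9,21] → ·
    (1,5)@(3, 11): e=[14,13,3] → #
    (2,5)@(5, 11): e=[22,-1,9] → ·
    (3,5)@(7, 11): e=[30,-15,15] → ·
    (1,6)@(3, 13): e=[34,-7,3] → ·
  covered (3 px):
    · · · · · · ·
    · · · · · · ·
    · · · · · · ·
    · · · · · · ·
    · · # # · · ·
    · # · · · · ·
    · · · · · · ·
T1:
  2·area = 30  (B↔C swapped to make it positive)
  edge (2, 13)→(12, 6): d=(10,-7) top-left  bias=+0
  edge (12, 6)→(12, 9): d=(0,3) right/bottom  bias=-1
  edge (12, 9)→(2, 13): d=(-10,4) right/bottom  bias=-1
    (5,3)@(11, 7): e=[3,3,24] → #
    (6,3)@(13, 7): e=[17,-3,16] → ·
    (4,4)@(9, 9): e=[9,9,12] → #
    (6,4)@(13, 9): e=[37,-3,-4] → ·
    (2,5)@(5, 11): e=[1,21,8] → #
    (3,5)@(7, 11): e=[15,15,0] → ·  [on edge]
    (4,5)@(9, 11): e=[29,9,-8] → ·
    (5,5)@(11, 11): e=[43,3,-16] → ·
    (2,6)@(5, 13): e=[21,21,-12] → ·
  covered (4 px):
    · · · · · · ·
    · · · · · · ·
    · · · · · · ·
    · · · · · # ·
    · · · · # # ·
    · · # · · · ·
    · · · · · · ·

Result: 7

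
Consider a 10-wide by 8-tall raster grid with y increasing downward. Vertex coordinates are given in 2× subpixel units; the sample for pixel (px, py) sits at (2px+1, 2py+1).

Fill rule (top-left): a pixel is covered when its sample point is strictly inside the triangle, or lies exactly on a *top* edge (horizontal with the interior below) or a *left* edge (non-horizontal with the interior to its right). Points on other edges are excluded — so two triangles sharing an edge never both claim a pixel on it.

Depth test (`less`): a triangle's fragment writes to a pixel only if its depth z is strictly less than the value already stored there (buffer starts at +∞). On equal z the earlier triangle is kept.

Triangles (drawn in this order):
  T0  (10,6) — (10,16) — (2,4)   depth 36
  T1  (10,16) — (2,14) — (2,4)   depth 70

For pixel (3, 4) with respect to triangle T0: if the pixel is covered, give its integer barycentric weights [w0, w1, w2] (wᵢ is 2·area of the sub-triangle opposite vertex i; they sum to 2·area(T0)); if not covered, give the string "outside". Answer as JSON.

T0:
  2·area = 80
  edge (10, 6)→(10, 16): d=(0,10) right/bottom  bias=-1
  edge (10, 16)→(2, 4): d=(-8,-12) top-left  bias=+0
  edge (2, 4)→(10, 6): d=(8,2) right/bottom  bias=-1
    (1,2)@(3, 5): e=[70,4,6] → #
    (2,2)@(5, 5): e=[50,28,2] → #
    (3,2)@(7, 5): e=[30,52,-2] → ·
    (1,3)@(3, 7): e=[70,-12,22] → ·
    (2,3)@(5, 7): e=[50,12,18] → #
    (3,3)@(7, 7): e=[30,36,14] → #
    (4,3)@(9, 7): e=[10,60,10] → #
    (5,3)@(11, 7): e=[-10,84,6] → ·
    (2,4)@(5, 9): e=[50,-4,34] → ·
    (3,4)@(7, 9): e=[30,20,30] → #
    (5,4)@(11, 9): e=[-10,68,22] → ·
    (3,5)@(7, 11): e=[30,4,46] → #
  covered (10 px):
    · · · · · · · · · ·
    · · · · · · · · · ·
    · # # · · · · · · ·
    · · # # # · · · · ·
    · · · # # · · · · ·
    · · · # # · · · · ·
    · · · · # · · · · ·
    · · · · · · · · · ·
T1:
  2·area = 80
  edge (10, 16)→(2, 14): d=(-8,-2) top-left  bias=+0
  edge (2, 14)→(2, 4): d=(0,-10) top-left  bias=+0
  edge (2, 4)→(10, 16): d=(8,12) right/bottom  bias=-1
    (1,3)@(3, 7): e=[58,10,12] → #
    (2,3)@(5, 7): e=[62,30,-12] → ·
    (1,4)@(3, 9): e=[42,10,28] → #
    (2,4)@(5, 9): e=[46,30,4] → #
    (3,4)@(7, 9): e=[50,50,-20] → ·
    (1,5)@(3, 11): e=[26,10,44] → #
    (3,5)@(7, 11): e=[34,50,-4] → ·
    (1,6)@(3, 13): e=[10,10,60] → #
    (3,6)@(7, 13): e=[18,50,12] → #
    (4,6)@(9, 13): e=[22,70,-12] → ·
    (1,7)@(3, 15): e=[-6,10,76] → ·
    (2,7)@(5, 15): e=[-2,30,52] → ·
  covered (10 px):
    · · · · · · · · · ·
    · · · · · · · · · ·
    · · · · · · · · · ·
    · # · · · · · · · ·
    · # # · · · · · · ·
    · # # · · · · · · ·
    · # # # · · · · · ·
    · · · # # · · · · ·

Final: [20,30,30]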